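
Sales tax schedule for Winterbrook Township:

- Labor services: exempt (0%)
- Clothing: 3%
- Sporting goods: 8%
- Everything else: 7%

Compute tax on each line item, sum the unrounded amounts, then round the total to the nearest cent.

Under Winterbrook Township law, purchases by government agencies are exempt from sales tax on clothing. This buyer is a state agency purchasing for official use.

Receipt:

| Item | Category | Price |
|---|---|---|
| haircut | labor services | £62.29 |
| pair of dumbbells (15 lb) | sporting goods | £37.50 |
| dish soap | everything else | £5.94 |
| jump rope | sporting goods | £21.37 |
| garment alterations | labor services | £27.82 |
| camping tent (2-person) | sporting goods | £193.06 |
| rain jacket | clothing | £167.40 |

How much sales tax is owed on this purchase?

Haircut £62.29: labor services → 0% → £0.00
Pair of dumbbells (15 lb) £37.50: sporting goods → 8% → £3.00
Dish soap £5.94: everything else → 7% → £0.4158
Jump rope £21.37: sporting goods → 8% → £1.7096
Garment alterations £27.82: labor services → 0% → £0.00
Camping tent (2-person) £193.06: sporting goods → 8% → £15.4448
Rain jacket £167.40: clothing, buyer-exempt → 0% → £0.00
Unrounded tax sum = £20.5702 → £20.57

£20.57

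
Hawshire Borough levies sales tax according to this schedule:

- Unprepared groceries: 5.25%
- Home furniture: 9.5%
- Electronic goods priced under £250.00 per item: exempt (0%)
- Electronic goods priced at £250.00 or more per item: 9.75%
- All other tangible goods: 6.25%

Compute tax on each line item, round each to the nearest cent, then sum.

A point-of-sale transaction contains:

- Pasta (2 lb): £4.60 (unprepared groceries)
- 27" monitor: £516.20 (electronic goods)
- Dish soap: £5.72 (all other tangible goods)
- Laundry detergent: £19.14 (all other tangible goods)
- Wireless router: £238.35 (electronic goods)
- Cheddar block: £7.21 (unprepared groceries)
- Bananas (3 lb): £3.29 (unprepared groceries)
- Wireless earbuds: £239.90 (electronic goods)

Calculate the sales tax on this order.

£52.68

Pasta (2 lb) £4.60: unprepared groceries → 5.25% → £0.24
27" monitor £516.20: electronic goods, £250.00 or more → 9.75% → £50.33
Dish soap £5.72: all other tangible goods → 6.25% → £0.36
Laundry detergent £19.14: all other tangible goods → 6.25% → £1.20
Wireless router £238.35: electronic goods, under £250.00 → 0% → £0.00
Cheddar block £7.21: unprepared groceries → 5.25% → £0.38
Bananas (3 lb) £3.29: unprepared groceries → 5.25% → £0.17
Wireless earbuds £239.90: electronic goods, under £250.00 → 0% → £0.00
Total tax = £0.24 + £50.33 + £0.36 + £1.20 + £0.38 + £0.17 = £52.68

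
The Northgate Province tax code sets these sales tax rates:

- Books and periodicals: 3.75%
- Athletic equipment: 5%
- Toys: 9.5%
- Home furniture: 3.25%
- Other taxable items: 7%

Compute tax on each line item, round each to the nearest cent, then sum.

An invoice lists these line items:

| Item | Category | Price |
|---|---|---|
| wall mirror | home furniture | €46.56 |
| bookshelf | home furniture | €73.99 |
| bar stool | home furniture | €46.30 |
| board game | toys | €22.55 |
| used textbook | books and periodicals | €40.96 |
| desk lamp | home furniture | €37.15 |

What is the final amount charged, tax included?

€277.81

Wall mirror €46.56: home furniture → 3.25% → €1.51
Bookshelf €73.99: home furniture → 3.25% → €2.40
Bar stool €46.30: home furniture → 3.25% → €1.50
Board game €22.55: toys → 9.5% → €2.14
Used textbook €40.96: books and periodicals → 3.75% → €1.54
Desk lamp €37.15: home furniture → 3.25% → €1.21
Subtotal = €267.51; tax = €10.30; total due = €277.81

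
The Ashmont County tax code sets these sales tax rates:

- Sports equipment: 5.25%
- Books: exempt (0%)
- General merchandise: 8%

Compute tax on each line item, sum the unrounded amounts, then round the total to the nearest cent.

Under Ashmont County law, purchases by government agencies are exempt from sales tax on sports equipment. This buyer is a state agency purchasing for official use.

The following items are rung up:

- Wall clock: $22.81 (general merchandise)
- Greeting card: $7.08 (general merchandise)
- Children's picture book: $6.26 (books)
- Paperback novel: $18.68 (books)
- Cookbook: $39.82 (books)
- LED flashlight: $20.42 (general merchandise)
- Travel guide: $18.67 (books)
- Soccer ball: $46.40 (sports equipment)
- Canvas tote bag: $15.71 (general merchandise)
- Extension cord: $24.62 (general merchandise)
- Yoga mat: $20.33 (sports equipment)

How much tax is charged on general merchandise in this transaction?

Wall clock $22.81: general merchandise → 8% → $1.8248
Greeting card $7.08: general merchandise → 8% → $0.5664
LED flashlight $20.42: general merchandise → 8% → $1.6336
Canvas tote bag $15.71: general merchandise → 8% → $1.2568
Extension cord $24.62: general merchandise → 8% → $1.9696
Tax on general merchandise: unrounded sum = $7.2512 → $7.25

$7.25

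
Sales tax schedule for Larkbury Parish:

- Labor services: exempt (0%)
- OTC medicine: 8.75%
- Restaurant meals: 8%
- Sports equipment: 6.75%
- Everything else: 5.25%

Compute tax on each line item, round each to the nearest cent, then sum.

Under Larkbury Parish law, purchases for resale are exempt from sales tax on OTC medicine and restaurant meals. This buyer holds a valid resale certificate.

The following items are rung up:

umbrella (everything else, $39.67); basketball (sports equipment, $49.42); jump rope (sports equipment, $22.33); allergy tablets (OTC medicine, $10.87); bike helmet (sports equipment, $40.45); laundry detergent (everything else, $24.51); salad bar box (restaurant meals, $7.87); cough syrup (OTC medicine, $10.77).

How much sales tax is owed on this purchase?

Umbrella $39.67: everything else → 5.25% → $2.08
Basketball $49.42: sports equipment → 6.75% → $3.34
Jump rope $22.33: sports equipment → 6.75% → $1.51
Allergy tablets $10.87: OTC medicine, buyer-exempt → 0% → $0.00
Bike helmet $40.45: sports equipment → 6.75% → $2.73
Laundry detergent $24.51: everything else → 5.25% → $1.29
Salad bar box $7.87: restaurant meals, buyer-exempt → 0% → $0.00
Cough syrup $10.77: OTC medicine, buyer-exempt → 0% → $0.00
Total tax = $2.08 + $3.34 + $1.51 + $2.73 + $1.29 = $10.95

$10.95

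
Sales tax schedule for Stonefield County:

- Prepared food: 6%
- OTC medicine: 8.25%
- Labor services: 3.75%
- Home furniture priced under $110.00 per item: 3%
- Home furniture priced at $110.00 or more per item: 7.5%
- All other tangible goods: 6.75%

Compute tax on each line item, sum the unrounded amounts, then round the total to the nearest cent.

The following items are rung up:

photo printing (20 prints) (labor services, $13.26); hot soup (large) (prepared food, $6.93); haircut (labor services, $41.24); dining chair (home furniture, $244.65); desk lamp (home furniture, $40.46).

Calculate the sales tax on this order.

$22.02

Photo printing (20 prints) $13.26: labor services → 3.75% → $0.49725
Hot soup (large) $6.93: prepared food → 6% → $0.4158
Haircut $41.24: labor services → 3.75% → $1.5465
Dining chair $244.65: home furniture, $110.00 or more → 7.5% → $18.34875
Desk lamp $40.46: home furniture, under $110.00 → 3% → $1.2138
Unrounded tax sum = $22.0221 → $22.02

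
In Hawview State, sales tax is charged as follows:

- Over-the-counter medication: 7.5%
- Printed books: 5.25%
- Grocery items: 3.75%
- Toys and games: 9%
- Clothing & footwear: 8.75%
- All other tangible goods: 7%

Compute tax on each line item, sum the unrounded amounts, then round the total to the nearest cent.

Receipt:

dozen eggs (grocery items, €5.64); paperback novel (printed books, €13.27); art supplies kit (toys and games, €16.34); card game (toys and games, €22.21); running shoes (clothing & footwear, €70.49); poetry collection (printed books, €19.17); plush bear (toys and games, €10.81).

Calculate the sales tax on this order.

€12.52

Dozen eggs €5.64: grocery items → 3.75% → €0.2115
Paperback novel €13.27: printed books → 5.25% → €0.696675
Art supplies kit €16.34: toys and games → 9% → €1.4706
Card game €22.21: toys and games → 9% → €1.9989
Running shoes €70.49: clothing & footwear → 8.75% → €6.167875
Poetry collection €19.17: printed books → 5.25% → €1.006425
Plush bear €10.81: toys and games → 9% → €0.9729
Unrounded tax sum = €12.524875 → €12.52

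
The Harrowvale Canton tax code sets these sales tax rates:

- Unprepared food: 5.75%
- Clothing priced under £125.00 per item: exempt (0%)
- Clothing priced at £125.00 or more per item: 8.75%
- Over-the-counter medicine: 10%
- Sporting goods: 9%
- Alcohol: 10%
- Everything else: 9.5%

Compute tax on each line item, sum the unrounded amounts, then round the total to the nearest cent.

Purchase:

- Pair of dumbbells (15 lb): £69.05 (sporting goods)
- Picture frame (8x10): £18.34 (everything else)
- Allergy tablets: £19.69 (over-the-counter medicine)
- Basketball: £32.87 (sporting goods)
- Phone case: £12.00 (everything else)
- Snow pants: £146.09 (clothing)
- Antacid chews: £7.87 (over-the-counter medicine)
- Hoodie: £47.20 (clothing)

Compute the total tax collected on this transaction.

£27.59

Pair of dumbbells (15 lb) £69.05: sporting goods → 9% → £6.2145
Picture frame (8x10) £18.34: everything else → 9.5% → £1.7423
Allergy tablets £19.69: over-the-counter medicine → 10% → £1.969
Basketball £32.87: sporting goods → 9% → £2.9583
Phone case £12.00: everything else → 9.5% → £1.14
Snow pants £146.09: clothing, £125.00 or more → 8.75% → £12.782875
Antacid chews £7.87: over-the-counter medicine → 10% → £0.787
Hoodie £47.20: clothing, under £125.00 → 0% → £0.00
Unrounded tax sum = £27.593975 → £27.59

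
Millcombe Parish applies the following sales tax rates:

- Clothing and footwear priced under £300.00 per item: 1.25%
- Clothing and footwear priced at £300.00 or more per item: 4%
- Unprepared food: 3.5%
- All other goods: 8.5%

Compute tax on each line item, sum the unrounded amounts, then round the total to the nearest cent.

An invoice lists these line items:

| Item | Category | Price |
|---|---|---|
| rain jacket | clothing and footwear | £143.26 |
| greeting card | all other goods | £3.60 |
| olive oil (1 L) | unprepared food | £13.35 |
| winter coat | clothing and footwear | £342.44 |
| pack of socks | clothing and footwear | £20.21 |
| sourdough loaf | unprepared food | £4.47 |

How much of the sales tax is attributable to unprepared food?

Olive oil (1 L) £13.35: unprepared food → 3.5% → £0.46725
Sourdough loaf £4.47: unprepared food → 3.5% → £0.15645
Tax on unprepared food: unrounded sum = £0.6237 → £0.62

£0.62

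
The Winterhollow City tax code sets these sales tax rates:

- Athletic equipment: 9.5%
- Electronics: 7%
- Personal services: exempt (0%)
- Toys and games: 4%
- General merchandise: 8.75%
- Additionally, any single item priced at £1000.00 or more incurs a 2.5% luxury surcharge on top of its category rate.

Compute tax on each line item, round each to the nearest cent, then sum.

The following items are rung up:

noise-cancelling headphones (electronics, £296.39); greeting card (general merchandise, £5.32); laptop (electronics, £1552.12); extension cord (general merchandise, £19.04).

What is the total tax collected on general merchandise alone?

Greeting card £5.32: general merchandise → 8.75% → £0.47
Extension cord £19.04: general merchandise → 8.75% → £1.67
Tax on general merchandise = £0.47 + £1.67 = £2.14

£2.14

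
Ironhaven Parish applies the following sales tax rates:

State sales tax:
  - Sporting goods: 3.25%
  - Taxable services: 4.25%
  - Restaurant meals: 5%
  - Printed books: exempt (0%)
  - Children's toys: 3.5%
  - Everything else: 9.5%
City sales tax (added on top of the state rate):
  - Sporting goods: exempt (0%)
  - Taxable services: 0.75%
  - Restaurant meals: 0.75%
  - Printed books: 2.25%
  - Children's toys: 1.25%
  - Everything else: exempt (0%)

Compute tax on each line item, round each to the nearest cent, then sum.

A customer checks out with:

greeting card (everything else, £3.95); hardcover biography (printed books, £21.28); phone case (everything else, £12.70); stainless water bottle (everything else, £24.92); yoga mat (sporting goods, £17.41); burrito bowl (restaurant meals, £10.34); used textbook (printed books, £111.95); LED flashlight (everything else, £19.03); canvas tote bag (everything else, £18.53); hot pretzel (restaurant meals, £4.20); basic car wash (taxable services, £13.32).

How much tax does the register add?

Greeting card £3.95: everything else → 9.5% + 0% city = 9.5% → £0.38
Hardcover biography £21.28: printed books → 0% + 2.25% city = 2.25% → £0.48
Phone case £12.70: everything else → 9.5% + 0% city = 9.5% → £1.21
Stainless water bottle £24.92: everything else → 9.5% + 0% city = 9.5% → £2.37
Yoga mat £17.41: sporting goods → 3.25% + 0% city = 3.25% → £0.57
Burrito bowl £10.34: restaurant meals → 5% + 0.75% city = 5.75% → £0.59
Used textbook £111.95: printed books → 0% + 2.25% city = 2.25% → £2.52
LED flashlight £19.03: everything else → 9.5% + 0% city = 9.5% → £1.81
Canvas tote bag £18.53: everything else → 9.5% + 0% city = 9.5% → £1.76
Hot pretzel £4.20: restaurant meals → 5% + 0.75% city = 5.75% → £0.24
Basic car wash £13.32: taxable services → 4.25% + 0.75% city = 5% → £0.67
Total tax = £0.38 + £0.48 + £1.21 + £2.37 + £0.57 + £0.59 + £2.52 + £1.81 + £1.76 + £0.24 + £0.67 = £12.60

£12.60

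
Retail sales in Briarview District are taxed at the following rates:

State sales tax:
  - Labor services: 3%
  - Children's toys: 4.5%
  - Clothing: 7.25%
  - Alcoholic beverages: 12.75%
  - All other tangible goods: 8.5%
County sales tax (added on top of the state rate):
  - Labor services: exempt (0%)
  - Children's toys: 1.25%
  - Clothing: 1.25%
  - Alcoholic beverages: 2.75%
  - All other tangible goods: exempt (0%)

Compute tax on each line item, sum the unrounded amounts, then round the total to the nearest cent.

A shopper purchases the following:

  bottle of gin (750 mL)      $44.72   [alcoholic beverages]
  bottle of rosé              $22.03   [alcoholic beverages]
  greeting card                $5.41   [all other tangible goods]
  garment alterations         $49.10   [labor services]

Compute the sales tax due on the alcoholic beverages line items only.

Bottle of gin (750 mL) $44.72: alcoholic beverages → 12.75% + 2.75% county = 15.5% → $6.9316
Bottle of rosé $22.03: alcoholic beverages → 12.75% + 2.75% county = 15.5% → $3.41465
Tax on alcoholic beverages: unrounded sum = $10.34625 → $10.35

$10.35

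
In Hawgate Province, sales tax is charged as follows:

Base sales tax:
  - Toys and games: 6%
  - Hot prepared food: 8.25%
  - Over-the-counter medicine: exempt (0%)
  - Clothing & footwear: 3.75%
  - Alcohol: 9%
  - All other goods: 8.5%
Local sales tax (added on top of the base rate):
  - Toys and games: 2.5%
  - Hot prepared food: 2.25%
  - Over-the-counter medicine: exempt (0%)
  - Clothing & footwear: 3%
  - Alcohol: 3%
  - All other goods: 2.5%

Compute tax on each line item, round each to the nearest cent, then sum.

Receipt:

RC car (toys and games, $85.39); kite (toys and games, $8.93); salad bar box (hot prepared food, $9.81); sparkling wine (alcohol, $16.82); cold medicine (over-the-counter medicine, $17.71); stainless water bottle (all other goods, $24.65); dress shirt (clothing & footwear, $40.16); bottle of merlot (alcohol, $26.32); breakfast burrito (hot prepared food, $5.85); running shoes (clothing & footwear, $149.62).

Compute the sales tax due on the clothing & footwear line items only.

Dress shirt $40.16: clothing & footwear → 3.75% + 3% local = 6.75% → $2.71
Running shoes $149.62: clothing & footwear → 3.75% + 3% local = 6.75% → $10.10
Tax on clothing & footwear = $2.71 + $10.10 = $12.81

$12.81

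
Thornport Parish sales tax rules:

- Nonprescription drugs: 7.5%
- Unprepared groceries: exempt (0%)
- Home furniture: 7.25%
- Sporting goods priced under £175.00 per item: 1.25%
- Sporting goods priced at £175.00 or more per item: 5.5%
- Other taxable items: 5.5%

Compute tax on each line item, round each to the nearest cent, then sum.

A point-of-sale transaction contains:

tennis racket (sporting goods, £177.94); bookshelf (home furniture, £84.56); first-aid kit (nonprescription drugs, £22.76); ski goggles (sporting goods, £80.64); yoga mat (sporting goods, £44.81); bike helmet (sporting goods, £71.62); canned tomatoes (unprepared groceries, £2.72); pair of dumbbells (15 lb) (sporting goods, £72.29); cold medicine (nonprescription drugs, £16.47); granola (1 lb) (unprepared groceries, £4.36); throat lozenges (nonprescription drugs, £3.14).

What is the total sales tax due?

Tennis racket £177.94: sporting goods, £175.00 or more → 5.5% → £9.79
Bookshelf £84.56: home furniture → 7.25% → £6.13
First-aid kit £22.76: nonprescription drugs → 7.5% → £1.71
Ski goggles £80.64: sporting goods, under £175.00 → 1.25% → £1.01
Yoga mat £44.81: sporting goods, under £175.00 → 1.25% → £0.56
Bike helmet £71.62: sporting goods, under £175.00 → 1.25% → £0.90
Canned tomatoes £2.72: unprepared groceries → 0% → £0.00
Pair of dumbbells (15 lb) £72.29: sporting goods, under £175.00 → 1.25% → £0.90
Cold medicine £16.47: nonprescription drugs → 7.5% → £1.24
Granola (1 lb) £4.36: unprepared groceries → 0% → £0.00
Throat lozenges £3.14: nonprescription drugs → 7.5% → £0.24
Total tax = £9.79 + £6.13 + £1.71 + £1.01 + £0.56 + £0.90 + £0.90 + £1.24 + £0.24 = £22.48

£22.48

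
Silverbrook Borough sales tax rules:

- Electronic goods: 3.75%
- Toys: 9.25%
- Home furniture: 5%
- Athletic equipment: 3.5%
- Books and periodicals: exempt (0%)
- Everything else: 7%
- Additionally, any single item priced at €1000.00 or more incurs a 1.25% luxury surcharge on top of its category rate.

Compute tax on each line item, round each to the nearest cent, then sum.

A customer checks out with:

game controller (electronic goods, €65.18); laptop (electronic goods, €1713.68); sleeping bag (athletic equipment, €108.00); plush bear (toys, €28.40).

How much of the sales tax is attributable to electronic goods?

€88.12

Game controller €65.18: electronic goods → 3.75% → €2.44
Laptop €1713.68: electronic goods → 3.75% + 1.25% surcharge = 5% → €85.68
Tax on electronic goods = €2.44 + €85.68 = €88.12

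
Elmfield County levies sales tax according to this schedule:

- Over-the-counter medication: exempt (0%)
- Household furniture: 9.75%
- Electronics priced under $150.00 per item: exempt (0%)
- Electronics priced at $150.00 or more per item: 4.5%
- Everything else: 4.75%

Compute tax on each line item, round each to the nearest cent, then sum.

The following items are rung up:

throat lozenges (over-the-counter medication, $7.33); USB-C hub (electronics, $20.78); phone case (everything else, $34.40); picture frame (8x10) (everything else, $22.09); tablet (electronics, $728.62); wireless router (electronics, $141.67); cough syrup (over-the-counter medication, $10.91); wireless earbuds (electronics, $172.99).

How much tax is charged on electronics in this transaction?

$40.57

USB-C hub $20.78: electronics, under $150.00 → 0% → $0.00
Tablet $728.62: electronics, $150.00 or more → 4.5% → $32.79
Wireless router $141.67: electronics, under $150.00 → 0% → $0.00
Wireless earbuds $172.99: electronics, $150.00 or more → 4.5% → $7.78
Tax on electronics = $0.00 + $32.79 + $0.00 + $7.78 = $40.57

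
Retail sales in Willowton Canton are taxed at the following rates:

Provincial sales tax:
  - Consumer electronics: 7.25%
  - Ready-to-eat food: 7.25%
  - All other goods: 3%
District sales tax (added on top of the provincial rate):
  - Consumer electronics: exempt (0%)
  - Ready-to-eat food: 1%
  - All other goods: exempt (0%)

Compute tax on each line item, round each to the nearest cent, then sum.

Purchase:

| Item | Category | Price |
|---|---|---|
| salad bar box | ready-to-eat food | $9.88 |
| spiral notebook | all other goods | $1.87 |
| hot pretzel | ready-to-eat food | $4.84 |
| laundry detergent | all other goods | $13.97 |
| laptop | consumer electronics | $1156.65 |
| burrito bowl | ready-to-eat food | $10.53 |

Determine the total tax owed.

$86.43

Salad bar box $9.88: ready-to-eat food → 7.25% + 1% district = 8.25% → $0.82
Spiral notebook $1.87: all other goods → 3% + 0% district = 3% → $0.06
Hot pretzel $4.84: ready-to-eat food → 7.25% + 1% district = 8.25% → $0.40
Laundry detergent $13.97: all other goods → 3% + 0% district = 3% → $0.42
Laptop $1156.65: consumer electronics → 7.25% + 0% district = 7.25% → $83.86
Burrito bowl $10.53: ready-to-eat food → 7.25% + 1% district = 8.25% → $0.87
Total tax = $0.82 + $0.06 + $0.40 + $0.42 + $83.86 + $0.87 = $86.43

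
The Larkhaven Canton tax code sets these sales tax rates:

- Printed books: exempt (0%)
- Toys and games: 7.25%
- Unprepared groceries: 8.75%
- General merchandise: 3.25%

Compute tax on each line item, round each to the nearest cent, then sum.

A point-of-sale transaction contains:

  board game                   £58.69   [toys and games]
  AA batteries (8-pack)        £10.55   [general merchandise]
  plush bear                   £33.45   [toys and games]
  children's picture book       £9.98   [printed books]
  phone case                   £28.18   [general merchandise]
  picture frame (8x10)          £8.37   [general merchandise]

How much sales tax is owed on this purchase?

Board game £58.69: toys and games → 7.25% → £4.26
AA batteries (8-pack) £10.55: general merchandise → 3.25% → £0.34
Plush bear £33.45: toys and games → 7.25% → £2.43
Children's picture book £9.98: printed books → 0% → £0.00
Phone case £28.18: general merchandise → 3.25% → £0.92
Picture frame (8x10) £8.37: general merchandise → 3.25% → £0.27
Total tax = £4.26 + £0.34 + £2.43 + £0.92 + £0.27 = £8.22

£8.22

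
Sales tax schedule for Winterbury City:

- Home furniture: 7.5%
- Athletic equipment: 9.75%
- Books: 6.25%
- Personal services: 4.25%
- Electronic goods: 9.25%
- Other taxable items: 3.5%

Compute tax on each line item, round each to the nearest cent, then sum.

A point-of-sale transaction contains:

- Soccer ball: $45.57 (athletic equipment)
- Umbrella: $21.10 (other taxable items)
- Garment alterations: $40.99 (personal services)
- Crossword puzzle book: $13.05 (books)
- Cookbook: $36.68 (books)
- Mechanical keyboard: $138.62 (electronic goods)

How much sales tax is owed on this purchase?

Soccer ball $45.57: athletic equipment → 9.75% → $4.44
Umbrella $21.10: other taxable items → 3.5% → $0.74
Garment alterations $40.99: personal services → 4.25% → $1.74
Crossword puzzle book $13.05: books → 6.25% → $0.82
Cookbook $36.68: books → 6.25% → $2.29
Mechanical keyboard $138.62: electronic goods → 9.25% → $12.82
Total tax = $4.44 + $0.74 + $1.74 + $0.82 + $2.29 + $12.82 = $22.85

$22.85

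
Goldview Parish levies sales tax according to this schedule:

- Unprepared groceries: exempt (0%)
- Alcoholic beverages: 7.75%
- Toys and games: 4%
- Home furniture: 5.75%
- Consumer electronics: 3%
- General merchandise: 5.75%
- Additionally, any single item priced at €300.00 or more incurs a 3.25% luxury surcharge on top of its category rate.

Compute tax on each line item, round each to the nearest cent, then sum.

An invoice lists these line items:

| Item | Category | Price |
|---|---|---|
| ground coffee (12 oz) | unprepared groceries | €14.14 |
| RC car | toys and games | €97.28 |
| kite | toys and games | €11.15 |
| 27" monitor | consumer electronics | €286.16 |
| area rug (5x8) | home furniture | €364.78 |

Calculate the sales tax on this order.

Ground coffee (12 oz) €14.14: unprepared groceries → 0% → €0.00
RC car €97.28: toys and games → 4% → €3.89
Kite €11.15: toys and games → 4% → €0.45
27" monitor €286.16: consumer electronics → 3% → €8.58
Area rug (5x8) €364.78: home furniture → 5.75% + 3.25% surcharge = 9% → €32.83
Total tax = €3.89 + €0.45 + €8.58 + €32.83 = €45.75

€45.75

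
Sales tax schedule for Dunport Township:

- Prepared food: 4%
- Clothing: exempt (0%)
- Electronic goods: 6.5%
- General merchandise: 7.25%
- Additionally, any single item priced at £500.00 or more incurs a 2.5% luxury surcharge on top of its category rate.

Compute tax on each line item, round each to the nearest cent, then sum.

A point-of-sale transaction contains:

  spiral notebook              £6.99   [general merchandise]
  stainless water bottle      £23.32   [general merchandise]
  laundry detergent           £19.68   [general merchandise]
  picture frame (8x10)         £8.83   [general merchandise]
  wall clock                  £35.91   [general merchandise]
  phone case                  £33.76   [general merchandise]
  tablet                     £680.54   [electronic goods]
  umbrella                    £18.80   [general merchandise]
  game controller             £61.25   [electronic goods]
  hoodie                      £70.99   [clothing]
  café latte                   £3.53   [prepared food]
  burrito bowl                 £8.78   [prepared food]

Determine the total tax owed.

£76.40

Spiral notebook £6.99: general merchandise → 7.25% → £0.51
Stainless water bottle £23.32: general merchandise → 7.25% → £1.69
Laundry detergent £19.68: general merchandise → 7.25% → £1.43
Picture frame (8x10) £8.83: general merchandise → 7.25% → £0.64
Wall clock £35.91: general merchandise → 7.25% → £2.60
Phone case £33.76: general merchandise → 7.25% → £2.45
Tablet £680.54: electronic goods → 6.5% + 2.5% surcharge = 9% → £61.25
Umbrella £18.80: general merchandise → 7.25% → £1.36
Game controller £61.25: electronic goods → 6.5% → £3.98
Hoodie £70.99: clothing → 0% → £0.00
Café latte £3.53: prepared food → 4% → £0.14
Burrito bowl £8.78: prepared food → 4% → £0.35
Total tax = £0.51 + £1.69 + £1.43 + £0.64 + £2.60 + £2.45 + £61.25 + £1.36 + £3.98 + £0.14 + £0.35 = £76.40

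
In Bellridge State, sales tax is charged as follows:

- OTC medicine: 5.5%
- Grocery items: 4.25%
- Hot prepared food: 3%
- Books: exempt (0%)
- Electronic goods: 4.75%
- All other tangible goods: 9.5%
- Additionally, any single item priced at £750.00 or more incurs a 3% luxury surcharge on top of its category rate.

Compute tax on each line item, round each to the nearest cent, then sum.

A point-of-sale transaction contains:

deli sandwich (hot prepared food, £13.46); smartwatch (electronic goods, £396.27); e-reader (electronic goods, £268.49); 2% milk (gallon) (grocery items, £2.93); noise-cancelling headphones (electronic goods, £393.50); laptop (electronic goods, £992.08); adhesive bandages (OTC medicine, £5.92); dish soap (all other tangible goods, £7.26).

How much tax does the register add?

£128.69

Deli sandwich £13.46: hot prepared food → 3% → £0.40
Smartwatch £396.27: electronic goods → 4.75% → £18.82
E-reader £268.49: electronic goods → 4.75% → £12.75
2% milk (gallon) £2.93: grocery items → 4.25% → £0.12
Noise-cancelling headphones £393.50: electronic goods → 4.75% → £18.69
Laptop £992.08: electronic goods → 4.75% + 3% surcharge = 7.75% → £76.89
Adhesive bandages £5.92: OTC medicine → 5.5% → £0.33
Dish soap £7.26: all other tangible goods → 9.5% → £0.69
Total tax = £0.40 + £18.82 + £12.75 + £0.12 + £18.69 + £76.89 + £0.33 + £0.69 = £128.69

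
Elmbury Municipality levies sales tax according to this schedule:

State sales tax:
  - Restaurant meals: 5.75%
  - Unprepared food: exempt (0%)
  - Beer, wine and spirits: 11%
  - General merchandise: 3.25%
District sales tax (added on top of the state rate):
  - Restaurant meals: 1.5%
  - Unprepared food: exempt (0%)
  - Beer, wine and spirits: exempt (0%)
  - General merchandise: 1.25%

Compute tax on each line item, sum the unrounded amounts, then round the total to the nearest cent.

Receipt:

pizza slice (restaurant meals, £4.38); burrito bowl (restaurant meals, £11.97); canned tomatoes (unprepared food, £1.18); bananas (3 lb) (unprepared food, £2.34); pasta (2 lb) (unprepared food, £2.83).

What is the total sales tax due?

Pizza slice £4.38: restaurant meals → 5.75% + 1.5% district = 7.25% → £0.31755
Burrito bowl £11.97: restaurant meals → 5.75% + 1.5% district = 7.25% → £0.867825
Canned tomatoes £1.18: unprepared food → 0% + 0% district = 0% → £0.00
Bananas (3 lb) £2.34: unprepared food → 0% + 0% district = 0% → £0.00
Pasta (2 lb) £2.83: unprepared food → 0% + 0% district = 0% → £0.00
Unrounded tax sum = £1.185375 → £1.19

£1.19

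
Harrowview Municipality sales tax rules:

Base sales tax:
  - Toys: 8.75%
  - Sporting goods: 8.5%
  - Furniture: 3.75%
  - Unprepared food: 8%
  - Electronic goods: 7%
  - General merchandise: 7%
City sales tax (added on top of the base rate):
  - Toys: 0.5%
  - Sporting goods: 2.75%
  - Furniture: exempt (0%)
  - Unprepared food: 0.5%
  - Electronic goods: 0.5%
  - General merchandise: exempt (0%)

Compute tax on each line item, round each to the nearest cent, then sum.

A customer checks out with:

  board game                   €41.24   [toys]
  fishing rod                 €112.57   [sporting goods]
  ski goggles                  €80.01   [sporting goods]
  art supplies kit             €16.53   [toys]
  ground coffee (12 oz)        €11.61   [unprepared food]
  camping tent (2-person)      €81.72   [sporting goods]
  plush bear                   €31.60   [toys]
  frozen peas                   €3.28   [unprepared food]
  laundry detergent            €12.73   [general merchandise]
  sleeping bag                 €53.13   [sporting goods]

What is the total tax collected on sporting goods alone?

€36.83

Fishing rod €112.57: sporting goods → 8.5% + 2.75% city = 11.25% → €12.66
Ski goggles €80.01: sporting goods → 8.5% + 2.75% city = 11.25% → €9.00
Camping tent (2-person) €81.72: sporting goods → 8.5% + 2.75% city = 11.25% → €9.19
Sleeping bag €53.13: sporting goods → 8.5% + 2.75% city = 11.25% → €5.98
Tax on sporting goods = €12.66 + €9.00 + €9.19 + €5.98 = €36.83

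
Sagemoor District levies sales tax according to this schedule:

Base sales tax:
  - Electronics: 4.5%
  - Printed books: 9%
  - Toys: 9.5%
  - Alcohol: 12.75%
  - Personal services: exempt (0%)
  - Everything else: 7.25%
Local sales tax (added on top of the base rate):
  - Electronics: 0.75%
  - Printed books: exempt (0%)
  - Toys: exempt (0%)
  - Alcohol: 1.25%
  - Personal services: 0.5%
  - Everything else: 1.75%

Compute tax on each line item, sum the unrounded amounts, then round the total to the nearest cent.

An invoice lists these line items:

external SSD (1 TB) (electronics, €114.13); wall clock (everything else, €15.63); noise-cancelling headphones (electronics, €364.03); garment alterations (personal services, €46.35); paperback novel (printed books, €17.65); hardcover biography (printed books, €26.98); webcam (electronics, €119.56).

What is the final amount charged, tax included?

External SSD (1 TB) €114.13: electronics → 4.5% + 0.75% local = 5.25% → €5.991825
Wall clock €15.63: everything else → 7.25% + 1.75% local = 9% → €1.4067
Noise-cancelling headphones €364.03: electronics → 4.5% + 0.75% local = 5.25% → €19.111575
Garment alterations €46.35: personal services → 0% + 0.5% local = 0.5% → €0.23175
Paperback novel €17.65: printed books → 9% + 0% local = 9% → €1.5885
Hardcover biography €26.98: printed books → 9% + 0% local = 9% → €2.4282
Webcam €119.56: electronics → 4.5% + 0.75% local = 5.25% → €6.2769
Subtotal = €704.33; unrounded tax = €37.03545 → €37.04; total due = €741.37

€741.37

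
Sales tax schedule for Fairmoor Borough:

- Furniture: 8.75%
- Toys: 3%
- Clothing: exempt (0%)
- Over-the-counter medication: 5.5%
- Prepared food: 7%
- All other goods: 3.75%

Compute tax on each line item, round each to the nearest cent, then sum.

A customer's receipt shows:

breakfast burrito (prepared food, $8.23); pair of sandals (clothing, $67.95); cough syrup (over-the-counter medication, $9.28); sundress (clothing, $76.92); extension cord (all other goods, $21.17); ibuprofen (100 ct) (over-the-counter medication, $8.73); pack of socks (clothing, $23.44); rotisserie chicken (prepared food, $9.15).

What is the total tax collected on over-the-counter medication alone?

Cough syrup $9.28: over-the-counter medication → 5.5% → $0.51
Ibuprofen (100 ct) $8.73: over-the-counter medication → 5.5% → $0.48
Tax on over-the-counter medication = $0.51 + $0.48 = $0.99

$0.99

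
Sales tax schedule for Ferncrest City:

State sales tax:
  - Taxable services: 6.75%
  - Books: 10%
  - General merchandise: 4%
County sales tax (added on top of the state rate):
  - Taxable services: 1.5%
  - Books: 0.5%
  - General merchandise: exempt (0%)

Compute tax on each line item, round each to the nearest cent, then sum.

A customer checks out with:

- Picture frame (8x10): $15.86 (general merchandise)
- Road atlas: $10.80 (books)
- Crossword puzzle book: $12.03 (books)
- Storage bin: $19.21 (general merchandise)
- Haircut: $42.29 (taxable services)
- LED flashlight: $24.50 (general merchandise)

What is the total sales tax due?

Picture frame (8x10) $15.86: general merchandise → 4% + 0% county = 4% → $0.63
Road atlas $10.80: books → 10% + 0.5% county = 10.5% → $1.13
Crossword puzzle book $12.03: books → 10% + 0.5% county = 10.5% → $1.26
Storage bin $19.21: general merchandise → 4% + 0% county = 4% → $0.77
Haircut $42.29: taxable services → 6.75% + 1.5% county = 8.25% → $3.49
LED flashlight $24.50: general merchandise → 4% + 0% county = 4% → $0.98
Total tax = $0.63 + $1.13 + $1.26 + $0.77 + $3.49 + $0.98 = $8.26

$8.26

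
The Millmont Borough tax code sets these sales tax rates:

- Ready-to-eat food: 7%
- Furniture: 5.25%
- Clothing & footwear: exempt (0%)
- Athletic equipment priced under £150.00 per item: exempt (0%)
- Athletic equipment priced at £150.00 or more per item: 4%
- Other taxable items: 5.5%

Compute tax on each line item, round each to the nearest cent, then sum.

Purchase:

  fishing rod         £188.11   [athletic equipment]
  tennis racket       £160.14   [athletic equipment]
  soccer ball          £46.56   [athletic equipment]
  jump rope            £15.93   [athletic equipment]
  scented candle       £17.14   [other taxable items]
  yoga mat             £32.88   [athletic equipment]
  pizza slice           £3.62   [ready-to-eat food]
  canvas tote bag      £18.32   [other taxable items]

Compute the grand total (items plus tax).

Fishing rod £188.11: athletic equipment, £150.00 or more → 4% → £7.52
Tennis racket £160.14: athletic equipment, £150.00 or more → 4% → £6.41
Soccer ball £46.56: athletic equipment, under £150.00 → 0% → £0.00
Jump rope £15.93: athletic equipment, under £150.00 → 0% → £0.00
Scented candle £17.14: other taxable items → 5.5% → £0.94
Yoga mat £32.88: athletic equipment, under £150.00 → 0% → £0.00
Pizza slice £3.62: ready-to-eat food → 7% → £0.25
Canvas tote bag £18.32: other taxable items → 5.5% → £1.01
Subtotal = £482.70; tax = £16.13; total due = £498.83

£498.83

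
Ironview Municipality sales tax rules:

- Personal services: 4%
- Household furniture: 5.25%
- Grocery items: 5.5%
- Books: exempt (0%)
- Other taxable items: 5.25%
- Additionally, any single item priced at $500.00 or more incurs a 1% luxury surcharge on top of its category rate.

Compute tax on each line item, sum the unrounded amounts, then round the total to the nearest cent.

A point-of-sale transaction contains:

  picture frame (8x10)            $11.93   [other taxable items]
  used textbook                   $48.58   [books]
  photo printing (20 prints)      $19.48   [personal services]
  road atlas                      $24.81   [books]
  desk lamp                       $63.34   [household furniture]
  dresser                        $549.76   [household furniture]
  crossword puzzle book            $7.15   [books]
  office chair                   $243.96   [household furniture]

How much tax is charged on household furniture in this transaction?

Desk lamp $63.34: household furniture → 5.25% → $3.32535
Dresser $549.76: household furniture → 5.25% + 1% surcharge = 6.25% → $34.36
Office chair $243.96: household furniture → 5.25% → $12.8079
Tax on household furniture: unrounded sum = $50.49325 → $50.49

$50.49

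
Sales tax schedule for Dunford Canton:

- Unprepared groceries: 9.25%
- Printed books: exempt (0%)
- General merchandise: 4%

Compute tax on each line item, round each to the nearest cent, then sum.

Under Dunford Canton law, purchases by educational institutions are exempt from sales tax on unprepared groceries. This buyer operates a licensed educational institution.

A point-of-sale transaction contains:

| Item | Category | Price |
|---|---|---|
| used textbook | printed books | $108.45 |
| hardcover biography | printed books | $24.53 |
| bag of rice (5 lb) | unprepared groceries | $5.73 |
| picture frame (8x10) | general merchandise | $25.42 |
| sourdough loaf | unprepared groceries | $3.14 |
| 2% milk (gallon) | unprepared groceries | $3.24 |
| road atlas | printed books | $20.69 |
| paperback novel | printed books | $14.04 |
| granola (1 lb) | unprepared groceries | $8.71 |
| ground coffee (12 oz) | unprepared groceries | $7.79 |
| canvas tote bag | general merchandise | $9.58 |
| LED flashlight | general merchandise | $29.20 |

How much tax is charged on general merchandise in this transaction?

$2.57

Picture frame (8x10) $25.42: general merchandise → 4% → $1.02
Canvas tote bag $9.58: general merchandise → 4% → $0.38
LED flashlight $29.20: general merchandise → 4% → $1.17
Tax on general merchandise = $1.02 + $0.38 + $1.17 = $2.57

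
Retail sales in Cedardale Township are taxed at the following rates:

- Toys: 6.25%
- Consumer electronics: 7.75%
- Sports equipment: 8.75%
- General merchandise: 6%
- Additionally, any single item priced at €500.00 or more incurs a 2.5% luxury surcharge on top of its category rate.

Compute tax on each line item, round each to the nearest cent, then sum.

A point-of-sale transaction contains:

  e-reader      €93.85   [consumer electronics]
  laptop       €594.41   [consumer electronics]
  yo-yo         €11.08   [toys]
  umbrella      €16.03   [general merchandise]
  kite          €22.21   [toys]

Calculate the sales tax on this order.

€71.24

E-reader €93.85: consumer electronics → 7.75% → €7.27
Laptop €594.41: consumer electronics → 7.75% + 2.5% surcharge = 10.25% → €60.93
Yo-yo €11.08: toys → 6.25% → €0.69
Umbrella €16.03: general merchandise → 6% → €0.96
Kite €22.21: toys → 6.25% → €1.39
Total tax = €7.27 + €60.93 + €0.69 + €0.96 + €1.39 = €71.24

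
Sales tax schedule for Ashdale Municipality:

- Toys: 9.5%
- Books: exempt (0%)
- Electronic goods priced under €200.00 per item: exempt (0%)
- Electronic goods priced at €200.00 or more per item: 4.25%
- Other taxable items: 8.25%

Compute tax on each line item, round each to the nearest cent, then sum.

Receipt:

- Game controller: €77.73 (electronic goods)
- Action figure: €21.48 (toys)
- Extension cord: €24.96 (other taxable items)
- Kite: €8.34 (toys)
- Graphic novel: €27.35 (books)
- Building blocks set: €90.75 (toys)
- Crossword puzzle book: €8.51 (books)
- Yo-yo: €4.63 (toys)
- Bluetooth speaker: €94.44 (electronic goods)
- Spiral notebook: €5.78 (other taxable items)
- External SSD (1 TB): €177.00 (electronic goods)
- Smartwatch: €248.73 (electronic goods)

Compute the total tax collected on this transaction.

Game controller €77.73: electronic goods, under €200.00 → 0% → €0.00
Action figure €21.48: toys → 9.5% → €2.04
Extension cord €24.96: other taxable items → 8.25% → €2.06
Kite €8.34: toys → 9.5% → €0.79
Graphic novel €27.35: books → 0% → €0.00
Building blocks set €90.75: toys → 9.5% → €8.62
Crossword puzzle book €8.51: books → 0% → €0.00
Yo-yo €4.63: toys → 9.5% → €0.44
Bluetooth speaker €94.44: electronic goods, under €200.00 → 0% → €0.00
Spiral notebook €5.78: other taxable items → 8.25% → €0.48
External SSD (1 TB) €177.00: electronic goods, under €200.00 → 0% → €0.00
Smartwatch €248.73: electronic goods, €200.00 or more → 4.25% → €10.57
Total tax = €2.04 + €2.06 + €0.79 + €8.62 + €0.44 + €0.48 + €10.57 = €25.00

€25.00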